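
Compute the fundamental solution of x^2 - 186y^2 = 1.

(x, y) = (7501, 550)

First expand sqrt(186) as a continued fraction. With x_i = (sqrt(186) + m_i)/d_i and (m_0, d_0) = (0, 1): a_0 = floor(sqrt(186)) = 13, since 13^2 = 169 <= 186 < 196 = 14^2.
Iterate m_{i+1} = d_i*a_i - m_i, d_{i+1} = (186 - m_{i+1}^2)/d_i, a_{i+1} = floor((a_0 + m_{i+1})/d_{i+1}):
  m_1 = 1*13 - 0 = 13, d_1 = (186 - 13^2)/1 = 17/1 = 17, a_1 = floor((13 + 13)/17) = 1.
  m_2 = 17*1 - 13 = 4, d_2 = (186 - 4^2)/17 = 170/17 = 10, a_2 = floor((13 + 4)/10) = 1.
  m_3 = 10*1 - 4 = 6, d_3 = (186 - 6^2)/10 = 150/10 = 15, a_3 = floor((13 + 6)/15) = 1.
  m_4 = 15*1 - 6 = 9, d_4 = (186 - 9^2)/15 = 105/15 = 7, a_4 = floor((13 + 9)/7) = 3.
  m_5 = 7*3 - 9 = 12, d_5 = (186 - 12^2)/7 = 42/7 = 6, a_5 = floor((13 + 12)/6) = 4.
  m_6 = 6*4 - 12 = 12, d_6 = (186 - 12^2)/6 = 42/6 = 7, a_6 = floor((13 + 12)/7) = 3.
  m_7 = 7*3 - 12 = 9, d_7 = (186 - 9^2)/7 = 105/7 = 15, a_7 = floor((13 + 9)/15) = 1.
  m_8 = 15*1 - 9 = 6, d_8 = (186 - 6^2)/15 = 150/15 = 10, a_8 = floor((13 + 6)/10) = 1.
  m_9 = 10*1 - 6 = 4, d_9 = (186 - 4^2)/10 = 170/10 = 17, a_9 = floor((13 + 4)/17) = 1.
  m_10 = 17*1 - 4 = 13, d_10 = (186 - 13^2)/17 = 17/17 = 1, a_10 = floor((13 + 13)/1) = 26.
  m_11 = 1*26 - 13 = 13, d_11 = (186 - 13^2)/1 = 17/1 = 17: (m_11, d_11) = (m_1, d_1) = (13, 17), so from here the quotients repeat a_1, ..., a_10; the period length is 10.
So sqrt(186) = [13; (1, 1, 1, 3, 4, 3, 1, 1, 1, 26)] with period length k = 10.
k is even, so the fundamental solution of x^2 - 186y^2 = 1 is (p_{k-1}, q_{k-1}) = (p_9, q_9); compute convergents through index 9.
Convergents (p_i = a_i*p_{i-1} + p_{i-2}, q_i = a_i*q_{i-1} + q_{i-2} with p_{-2}=0, p_{-1}=1, q_{-2}=1, q_{-1}=0):
  i=0: a_0=13, p_0 = 13*1 + 0 = 13, q_0 = 13*0 + 1 = 1.
  i=1: a_1=1, p_1 = 1*13 + 1 = 14, q_1 = 1*1 + 0 = 1.
  i=2: a_2=1, p_2 = 1*14 + 13 = 27, q_2 = 1*1 + 1 = 2.
  i=3: a_3=1, p_3 = 1*27 + 14 = 41, q_3 = 1*2 + 1 = 3.
  i=4: a_4=3, p_4 = 3*41 + 27 = 150, q_4 = 3*3 + 2 = 11.
  i=5: a_5=4, p_5 = 4*150 + 41 = 641, q_5 = 4*11 + 3 = 47.
  i=6: a_6=3, p_6 = 3*641 + 150 = 2073, q_6 = 3*47 + 11 = 152.
  i=7: a_7=1, p_7 = 1*2073 + 641 = 2714, q_7 = 1*152 + 47 = 199.
  i=8: a_8=1, p_8 = 1*2714 + 2073 = 4787, q_8 = 1*199 + 152 = 351.
  i=9: a_9=1, p_9 = 1*4787 + 2714 = 7501, q_9 = 1*351 + 199 = 550.
Check: 7501^2 - 186*550^2 = 56265001 - 56265000 = 1, so (x, y) = (7501, 550) solves the equation, and by the theorem it is the least positive solution.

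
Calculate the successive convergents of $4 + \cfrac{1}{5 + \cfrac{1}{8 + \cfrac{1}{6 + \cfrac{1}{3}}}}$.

4/1, 21/5, 172/41, 1053/251, 3331/794

Using the convergent recurrence p_i = a_i*p_{i-1} + p_{i-2}, q_i = a_i*q_{i-1} + q_{i-2} with p_{-2}=0, p_{-1}=1, q_{-2}=1, q_{-1}=0:
  i=0: a_0=4, p_0 = 4*1 + 0 = 4, q_0 = 4*0 + 1 = 1.
  i=1: a_1=5, p_1 = 5*4 + 1 = 21, q_1 = 5*1 + 0 = 5.
  i=2: a_2=8, p_2 = 8*21 + 4 = 172, q_2 = 8*5 + 1 = 41.
  i=3: a_3=6, p_3 = 6*172 + 21 = 1053, q_3 = 6*41 + 5 = 251.
  i=4: a_4=3, p_4 = 3*1053 + 172 = 3331, q_4 = 3*251 + 41 = 794.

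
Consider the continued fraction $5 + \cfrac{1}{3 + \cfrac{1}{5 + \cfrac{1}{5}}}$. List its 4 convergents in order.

Using the convergent recurrence p_i = a_i*p_{i-1} + p_{i-2}, q_i = a_i*q_{i-1} + q_{i-2} with p_{-2}=0, p_{-1}=1, q_{-2}=1, q_{-1}=0:
  i=0: a_0=5, p_0 = 5*1 + 0 = 5, q_0 = 5*0 + 1 = 1.
  i=1: a_1=3, p_1 = 3*5 + 1 = 16, q_1 = 3*1 + 0 = 3.
  i=2: a_2=5, p_2 = 5*16 + 5 = 85, q_2 = 5*3 + 1 = 16.
  i=3: a_3=5, p_3 = 5*85 + 16 = 441, q_3 = 5*16 + 3 = 83.

5/1, 16/3, 85/16, 441/83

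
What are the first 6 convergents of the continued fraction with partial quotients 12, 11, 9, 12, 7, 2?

Using the convergent recurrence p_i = a_i*p_{i-1} + p_{i-2}, q_i = a_i*q_{i-1} + q_{i-2} with p_{-2}=0, p_{-1}=1, q_{-2}=1, q_{-1}=0:
  i=0: a_0=12, p_0 = 12*1 + 0 = 12, q_0 = 12*0 + 1 = 1.
  i=1: a_1=11, p_1 = 11*12 + 1 = 133, q_1 = 11*1 + 0 = 11.
  i=2: a_2=9, p_2 = 9*133 + 12 = 1209, q_2 = 9*11 + 1 = 100.
  i=3: a_3=12, p_3 = 12*1209 + 133 = 14641, q_3 = 12*100 + 11 = 1211.
  i=4: a_4=7, p_4 = 7*14641 + 1209 = 103696, q_4 = 7*1211 + 100 = 8577.
  i=5: a_5=2, p_5 = 2*103696 + 14641 = 222033, q_5 = 2*8577 + 1211 = 18365.

12/1, 133/11, 1209/100, 14641/1211, 103696/8577, 222033/18365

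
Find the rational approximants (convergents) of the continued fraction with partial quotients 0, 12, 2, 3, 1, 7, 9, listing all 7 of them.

Using the convergent recurrence p_i = a_i*p_{i-1} + p_{i-2}, q_i = a_i*q_{i-1} + q_{i-2} with p_{-2}=0, p_{-1}=1, q_{-2}=1, q_{-1}=0:
  i=0: a_0=0, p_0 = 0*1 + 0 = 0, q_0 = 0*0 + 1 = 1.
  i=1: a_1=12, p_1 = 12*0 + 1 = 1, q_1 = 12*1 + 0 = 12.
  i=2: a_2=2, p_2 = 2*1 + 0 = 2, q_2 = 2*12 + 1 = 25.
  i=3: a_3=3, p_3 = 3*2 + 1 = 7, q_3 = 3*25 + 12 = 87.
  i=4: a_4=1, p_4 = 1*7 + 2 = 9, q_4 = 1*87 + 25 = 112.
  i=5: a_5=7, p_5 = 7*9 + 7 = 70, q_5 = 7*112 + 87 = 871.
  i=6: a_6=9, p_6 = 9*70 + 9 = 639, q_6 = 9*871 + 112 = 7951.

0/1, 1/12, 2/25, 7/87, 9/112, 70/871, 639/7951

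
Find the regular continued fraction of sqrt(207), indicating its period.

[14; (2, 1, 1, 2, 1, 1, 2, 28)]

Write x_i = (sqrt(207) + m_i)/d_i with (m_0, d_0) = (0, 1). a_0 = floor(sqrt(207)) = 14, since 14^2 = 196 <= 207 < 225 = 15^2.
Iterate m_{i+1} = d_i*a_i - m_i, d_{i+1} = (207 - m_{i+1}^2)/d_i, a_{i+1} = floor((a_0 + m_{i+1})/d_{i+1}):
  m_1 = 1*14 - 0 = 14, d_1 = (207 - 14^2)/1 = 11/1 = 11, a_1 = floor((14 + 14)/11) = 2.
  m_2 = 11*2 - 14 = 8, d_2 = (207 - 8^2)/11 = 143/11 = 13, a_2 = floor((14 + 8)/13) = 1.
  m_3 = 13*1 - 8 = 5, d_3 = (207 - 5^2)/13 = 182/13 = 14, a_3 = floor((14 + 5)/14) = 1.
  m_4 = 14*1 - 5 = 9, d_4 = (207 - 9^2)/14 = 126/14 = 9, a_4 = floor((14 + 9)/9) = 2.
  m_5 = 9*2 - 9 = 9, d_5 = (207 - 9^2)/9 = 126/9 = 14, a_5 = floor((14 + 9)/14) = 1.
  m_6 = 14*1 - 9 = 5, d_6 = (207 - 5^2)/14 = 182/14 = 13, a_6 = floor((14 + 5)/13) = 1.
  m_7 = 13*1 - 5 = 8, d_7 = (207 - 8^2)/13 = 143/13 = 11, a_7 = floor((14 + 8)/11) = 2.
  m_8 = 11*2 - 8 = 14, d_8 = (207 - 14^2)/11 = 11/11 = 1, a_8 = floor((14 + 14)/1) = 28.
  m_9 = 1*28 - 14 = 14, d_9 = (207 - 14^2)/1 = 11/1 = 11: (m_9, d_9) = (m_1, d_1) = (14, 11), so from here the quotients repeat a_1, ..., a_8; the period length is 8.
Hence the expansion of sqrt(207) is a_0 = 14 followed by the repeating block 2, 1, 1, 2, 1, 1, 2, 28 (period 8).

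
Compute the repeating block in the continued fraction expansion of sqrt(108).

Write x_i = (sqrt(108) + m_i)/d_i with (m_0, d_0) = (0, 1). a_0 = floor(sqrt(108)) = 10, since 10^2 = 100 <= 108 < 121 = 11^2.
Iterate m_{i+1} = d_i*a_i - m_i, d_{i+1} = (108 - m_{i+1}^2)/d_i, a_{i+1} = floor((a_0 + m_{i+1})/d_{i+1}):
  m_1 = 1*10 - 0 = 10, d_1 = (108 - 10^2)/1 = 8/1 = 8, a_1 = floor((10 + 10)/8) = 2.
  m_2 = 8*2 - 10 = 6, d_2 = (108 - 6^2)/8 = 72/8 = 9, a_2 = floor((10 + 6)/9) = 1.
  m_3 = 9*1 - 6 = 3, d_3 = (108 - 3^2)/9 = 99/9 = 11, a_3 = floor((10 + 3)/11) = 1.
  m_4 = 11*1 - 3 = 8, d_4 = (108 - 8^2)/11 = 44/11 = 4, a_4 = floor((10 + 8)/4) = 4.
  m_5 = 4*4 - 8 = 8, d_5 = (108 - 8^2)/4 = 44/4 = 11, a_5 = floor((10 + 8)/11) = 1.
  m_6 = 11*1 - 8 = 3, d_6 = (108 - 3^2)/11 = 99/11 = 9, a_6 = floor((10 + 3)/9) = 1.
  m_7 = 9*1 - 3 = 6, d_7 = (108 - 6^2)/9 = 72/9 = 8, a_7 = floor((10 + 6)/8) = 2.
  m_8 = 8*2 - 6 = 10, d_8 = (108 - 10^2)/8 = 8/8 = 1, a_8 = floor((10 + 10)/1) = 20.
  m_9 = 1*20 - 10 = 10, d_9 = (108 - 10^2)/1 = 8/1 = 8: (m_9, d_9) = (m_1, d_1) = (10, 8), so from here the quotients repeat a_1, ..., a_8; the period length is 8.
Hence the expansion of sqrt(108) is a_0 = 10 followed by the repeating block 2, 1, 1, 4, 1, 1, 2, 20 (period 8).

[10; (2, 1, 1, 4, 1, 1, 2, 20)]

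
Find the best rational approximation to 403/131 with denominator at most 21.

40/13

Expand x = 403/131 as a continued fraction with the Euclidean algorithm:
  403 = 3*131 + 10, so a_0 = 3.
  131 = 13*10 + 1, so a_1 = 13.
  10 = 10*1 + 0, so a_2 = 10.
so x = [3; 13, 10].
Convergents (p_i = a_i*p_{i-1} + p_{i-2}, q_i = a_i*q_{i-1} + q_{i-2} with p_{-2}=0, p_{-1}=1, q_{-2}=1, q_{-1}=0), until the denominator exceeds 21:
  i=0: a_0=3, p_0 = 3*1 + 0 = 3, q_0 = 3*0 + 1 = 1.
  i=1: a_1=13, p_1 = 13*3 + 1 = 40, q_1 = 13*1 + 0 = 13.
  i=2: a_2=10, p_2 = 10*40 + 3 = 403, q_2 = 10*13 + 1 = 131.
q_2 = 131 > 21, so the last convergent with denominator <= 21 is p_1/q_1 = 40/13.
The closest fraction with denominator <= 21 is either p_1/q_1 or the intermediate fraction (k*p_1 + p_0)/(k*q_1 + q_0) with the largest k >= 1 whose denominator stays <= 21; these approach x as k grows, and every other convergent or intermediate fraction in range is farther away.
Largest k: floor((21 - q_0)/q_1) = floor((21 - 1)/13) = 1.
That gives (1*40 + 3)/(1*13 + 1) = 43/14.
Compare the errors: |x - 40/13| = |403*13 - 40*131|/(131*13) = 1/1703, and |x - 43/14| = |403*14 - 43*131|/(131*14) = 9/1834.
Cross-multiplying, 1*1834 = 1834 < 15327 = 9*1703, so 1/1703 is smaller: the convergent 40/13 is closer to x than 43/14.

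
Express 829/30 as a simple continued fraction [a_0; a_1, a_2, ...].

Run the Euclidean algorithm on 829 and 30; the successive quotients are the partial quotients a_0, a_1, ... (each step inverts the fractional part left over by the previous one):
  829 = 27*30 + 19, so a_0 = 27.
  30 = 1*19 + 11, so a_1 = 1.
  19 = 1*11 + 8, so a_2 = 1.
  11 = 1*8 + 3, so a_3 = 1.
  8 = 2*3 + 2, so a_4 = 2.
  3 = 1*2 + 1, so a_5 = 1.
  2 = 2*1 + 0, so a_6 = 2.
The remainder reaches 0 after 7 divisions, so the expansion has 7 partial quotients, read off in order.

[27; 1, 1, 1, 2, 1, 2]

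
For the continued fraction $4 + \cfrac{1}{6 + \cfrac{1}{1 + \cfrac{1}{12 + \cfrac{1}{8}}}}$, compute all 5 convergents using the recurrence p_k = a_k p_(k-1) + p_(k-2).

4/1, 25/6, 29/7, 373/90, 3013/727

Using the convergent recurrence p_i = a_i*p_{i-1} + p_{i-2}, q_i = a_i*q_{i-1} + q_{i-2} with p_{-2}=0, p_{-1}=1, q_{-2}=1, q_{-1}=0:
  i=0: a_0=4, p_0 = 4*1 + 0 = 4, q_0 = 4*0 + 1 = 1.
  i=1: a_1=6, p_1 = 6*4 + 1 = 25, q_1 = 6*1 + 0 = 6.
  i=2: a_2=1, p_2 = 1*25 + 4 = 29, q_2 = 1*6 + 1 = 7.
  i=3: a_3=12, p_3 = 12*29 + 25 = 373, q_3 = 12*7 + 6 = 90.
  i=4: a_4=8, p_4 = 8*373 + 29 = 3013, q_4 = 8*90 + 7 = 727.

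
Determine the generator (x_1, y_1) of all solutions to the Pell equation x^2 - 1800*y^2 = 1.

First expand sqrt(1800) as a continued fraction. With x_i = (sqrt(1800) + m_i)/d_i and (m_0, d_0) = (0, 1): a_0 = floor(sqrt(1800)) = 42, since 42^2 = 1764 <= 1800 < 1849 = 43^2.
Iterate m_{i+1} = d_i*a_i - m_i, d_{i+1} = (1800 - m_{i+1}^2)/d_i, a_{i+1} = floor((a_0 + m_{i+1})/d_{i+1}):
  m_1 = 1*42 - 0 = 42, d_1 = (1800 - 42^2)/1 = 36/1 = 36, a_1 = floor((42 + 42)/36) = 2.
  m_2 = 36*2 - 42 = 30, d_2 = (1800 - 30^2)/36 = 900/36 = 25, a_2 = floor((42 + 30)/25) = 2.
  m_3 = 25*2 - 30 = 20, d_3 = (1800 - 20^2)/25 = 1400/25 = 56, a_3 = floor((42 + 20)/56) = 1.
  m_4 = 56*1 - 20 = 36, d_4 = (1800 - 36^2)/56 = 504/56 = 9, a_4 = floor((42 + 36)/9) = 8.
  m_5 = 9*8 - 36 = 36, d_5 = (1800 - 36^2)/9 = 504/9 = 56, a_5 = floor((42 + 36)/56) = 1.
  m_6 = 56*1 - 36 = 20, d_6 = (1800 - 20^2)/56 = 1400/56 = 25, a_6 = floor((42 + 20)/25) = 2.
  m_7 = 25*2 - 20 = 30, d_7 = (1800 - 30^2)/25 = 900/25 = 36, a_7 = floor((42 + 30)/36) = 2.
  m_8 = 36*2 - 30 = 42, d_8 = (1800 - 42^2)/36 = 36/36 = 1, a_8 = floor((42 + 42)/1) = 84.
  m_9 = 1*84 - 42 = 42, d_9 = (1800 - 42^2)/1 = 36/1 = 36: (m_9, d_9) = (m_1, d_1) = (42, 36), so from here the quotients repeat a_1, ..., a_8; the period length is 8.
So sqrt(1800) = [42; (2, 2, 1, 8, 1, 2, 2, 84)] with period length k = 8.
k is even, so the fundamental solution of x^2 - 1800y^2 = 1 is (p_{k-1}, q_{k-1}) = (p_7, q_7); compute convergents through index 7.
Convergents (p_i = a_i*p_{i-1} + p_{i-2}, q_i = a_i*q_{i-1} + q_{i-2} with p_{-2}=0, p_{-1}=1, q_{-2}=1, q_{-1}=0):
  i=0: a_0=42, p_0 = 42*1 + 0 = 42, q_0 = 42*0 + 1 = 1.
  i=1: a_1=2, p_1 = 2*42 + 1 = 85, q_1 = 2*1 + 0 = 2.
  i=2: a_2=2, p_2 = 2*85 + 42 = 212, q_2 = 2*2 + 1 = 5.
  i=3: a_3=1, p_3 = 1*212 + 85 = 297, q_3 = 1*5 + 2 = 7.
  i=4: a_4=8, p_4 = 8*297 + 212 = 2588, q_4 = 8*7 + 5 = 61.
  i=5: a_5=1, p_5 = 1*2588 + 297 = 2885, q_5 = 1*61 + 7 = 68.
  i=6: a_6=2, p_6 = 2*2885 + 2588 = 8358, q_6 = 2*68 + 61 = 197.
  i=7: a_7=2, p_7 = 2*8358 + 2885 = 19601, q_7 = 2*197 + 68 = 462.
Check: 19601^2 - 1800*462^2 = 384199201 - 384199200 = 1, so (x, y) = (19601, 462) solves the equation, and by the theorem it is the least positive solution.

(x, y) = (19601, 462)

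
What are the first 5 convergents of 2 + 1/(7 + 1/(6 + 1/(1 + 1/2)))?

Using the convergent recurrence p_i = a_i*p_{i-1} + p_{i-2}, q_i = a_i*q_{i-1} + q_{i-2} with p_{-2}=0, p_{-1}=1, q_{-2}=1, q_{-1}=0:
  i=0: a_0=2, p_0 = 2*1 + 0 = 2, q_0 = 2*0 + 1 = 1.
  i=1: a_1=7, p_1 = 7*2 + 1 = 15, q_1 = 7*1 + 0 = 7.
  i=2: a_2=6, p_2 = 6*15 + 2 = 92, q_2 = 6*7 + 1 = 43.
  i=3: a_3=1, p_3 = 1*92 + 15 = 107, q_3 = 1*43 + 7 = 50.
  i=4: a_4=2, p_4 = 2*107 + 92 = 306, q_4 = 2*50 + 43 = 143.

2/1, 15/7, 92/43, 107/50, 306/143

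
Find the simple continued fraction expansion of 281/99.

[2; 1, 5, 5, 3]

Run the Euclidean algorithm on 281 and 99; the successive quotients are the partial quotients a_0, a_1, ... (each step inverts the fractional part left over by the previous one):
  281 = 2*99 + 83, so a_0 = 2.
  99 = 1*83 + 16, so a_1 = 1.
  83 = 5*16 + 3, so a_2 = 5.
  16 = 5*3 + 1, so a_3 = 5.
  3 = 3*1 + 0, so a_4 = 3.
The remainder reaches 0 after 5 divisions, so the expansion has 5 partial quotients, read off in order.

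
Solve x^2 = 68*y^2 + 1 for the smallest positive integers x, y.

First expand sqrt(68) as a continued fraction. With x_i = (sqrt(68) + m_i)/d_i and (m_0, d_0) = (0, 1): a_0 = floor(sqrt(68)) = 8, since 8^2 = 64 <= 68 < 81 = 9^2.
Iterate m_{i+1} = d_i*a_i - m_i, d_{i+1} = (68 - m_{i+1}^2)/d_i, a_{i+1} = floor((a_0 + m_{i+1})/d_{i+1}):
  m_1 = 1*8 - 0 = 8, d_1 = (68 - 8^2)/1 = 4/1 = 4, a_1 = floor((8 + 8)/4) = 4.
  m_2 = 4*4 - 8 = 8, d_2 = (68 - 8^2)/4 = 4/4 = 1, a_2 = floor((8 + 8)/1) = 16.
  m_3 = 1*16 - 8 = 8, d_3 = (68 - 8^2)/1 = 4/1 = 4: (m_3, d_3) = (m_1, d_1) = (8, 4), so from here the quotients repeat a_1, a_2; the period length is 2.
So sqrt(68) = [8; (4, 16)] with period length k = 2.
k is even, so the fundamental solution of x^2 - 68y^2 = 1 is (p_{k-1}, q_{k-1}) = (p_1, q_1); compute convergents through index 1.
Convergents (p_i = a_i*p_{i-1} + p_{i-2}, q_i = a_i*q_{i-1} + q_{i-2} with p_{-2}=0, p_{-1}=1, q_{-2}=1, q_{-1}=0):
  i=0: a_0=8, p_0 = 8*1 + 0 = 8, q_0 = 8*0 + 1 = 1.
  i=1: a_1=4, p_1 = 4*8 + 1 = 33, q_1 = 4*1 + 0 = 4.
Check: 33^2 - 68*4^2 = 1089 - 1088 = 1, so (x, y) = (33, 4) solves the equation, and by the theorem it is the least positive solution.

(x, y) = (33, 4)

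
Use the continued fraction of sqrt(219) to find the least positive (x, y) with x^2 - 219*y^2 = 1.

(x, y) = (74, 5)

First expand sqrt(219) as a continued fraction. With x_i = (sqrt(219) + m_i)/d_i and (m_0, d_0) = (0, 1): a_0 = floor(sqrt(219)) = 14, since 14^2 = 196 <= 219 < 225 = 15^2.
Iterate m_{i+1} = d_i*a_i - m_i, d_{i+1} = (219 - m_{i+1}^2)/d_i, a_{i+1} = floor((a_0 + m_{i+1})/d_{i+1}):
  m_1 = 1*14 - 0 = 14, d_1 = (219 - 14^2)/1 = 23/1 = 23, a_1 = floor((14 + 14)/23) = 1.
  m_2 = 23*1 - 14 = 9, d_2 = (219 - 9^2)/23 = 138/23 = 6, a_2 = floor((14 + 9)/6) = 3.
  m_3 = 6*3 - 9 = 9, d_3 = (219 - 9^2)/6 = 138/6 = 23, a_3 = floor((14 + 9)/23) = 1.
  m_4 = 23*1 - 9 = 14, d_4 = (219 - 14^2)/23 = 23/23 = 1, a_4 = floor((14 + 14)/1) = 28.
  m_5 = 1*28 - 14 = 14, d_5 = (219 - 14^2)/1 = 23/1 = 23: (m_5, d_5) = (m_1, d_1) = (14, 23), so from here the quotients repeat a_1, ..., a_4; the period length is 4.
So sqrt(219) = [14; (1, 3, 1, 28)] with period length k = 4.
k is even, so the fundamental solution of x^2 - 219y^2 = 1 is (p_{k-1}, q_{k-1}) = (p_3, q_3); compute convergents through index 3.
Convergents (p_i = a_i*p_{i-1} + p_{i-2}, q_i = a_i*q_{i-1} + q_{i-2} with p_{-2}=0, p_{-1}=1, q_{-2}=1, q_{-1}=0):
  i=0: a_0=14, p_0 = 14*1 + 0 = 14, q_0 = 14*0 + 1 = 1.
  i=1: a_1=1, p_1 = 1*14 + 1 = 15, q_1 = 1*1 + 0 = 1.
  i=2: a_2=3, p_2 = 3*15 + 14 = 59, q_2 = 3*1 + 1 = 4.
  i=3: a_3=1, p_3 = 1*59 + 15 = 74, q_3 = 1*4 + 1 = 5.
Check: 74^2 - 219*5^2 = 5476 - 5475 = 1, so (x, y) = (74, 5) solves the equation, and by the theorem it is the least positive solution.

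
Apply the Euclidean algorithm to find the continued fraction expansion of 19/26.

Run the Euclidean algorithm on 19 and 26; the successive quotients are the partial quotients a_0, a_1, ... (each step inverts the fractional part left over by the previous one):
  19 = 0*26 + 19, so a_0 = 0.
  26 = 1*19 + 7, so a_1 = 1.
  19 = 2*7 + 5, so a_2 = 2.
  7 = 1*5 + 2, so a_3 = 1.
  5 = 2*2 + 1, so a_4 = 2.
  2 = 2*1 + 0, so a_5 = 2.
The remainder reaches 0 after 6 divisions, so the expansion has 6 partial quotients, read off in order.

[0; 1, 2, 1, 2, 2]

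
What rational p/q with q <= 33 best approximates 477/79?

157/26

Expand x = 477/79 as a continued fraction with the Euclidean algorithm:
  477 = 6*79 + 3, so a_0 = 6.
  79 = 26*3 + 1, so a_1 = 26.
  3 = 3*1 + 0, so a_2 = 3.
so x = [6; 26, 3].
Convergents (p_i = a_i*p_{i-1} + p_{i-2}, q_i = a_i*q_{i-1} + q_{i-2} with p_{-2}=0, p_{-1}=1, q_{-2}=1, q_{-1}=0), until the denominator exceeds 33:
  i=0: a_0=6, p_0 = 6*1 + 0 = 6, q_0 = 6*0 + 1 = 1.
  i=1: a_1=26, p_1 = 26*6 + 1 = 157, q_1 = 26*1 + 0 = 26.
  i=2: a_2=3, p_2 = 3*157 + 6 = 477, q_2 = 3*26 + 1 = 79.
q_2 = 79 > 33, so the last convergent with denominator <= 33 is p_1/q_1 = 157/26.
The closest fraction with denominator <= 33 is either p_1/q_1 or the intermediate fraction (k*p_1 + p_0)/(k*q_1 + q_0) with the largest k >= 1 whose denominator stays <= 33; these approach x as k grows, and every other convergent or intermediate fraction in range is farther away.
Largest k: floor((33 - q_0)/q_1) = floor((33 - 1)/26) = 1.
That gives (1*157 + 6)/(1*26 + 1) = 163/27.
Compare the errors: |x - 157/26| = |477*26 - 157*79|/(79*26) = 1/2054, and |x - 163/27| = |477*27 - 163*79|/(79*27) = 2/2133.
Cross-multiplying, 1*2133 = 2133 < 4108 = 2*2054, so 1/2054 is smaller: the convergent 157/26 is closer to x than 163/27.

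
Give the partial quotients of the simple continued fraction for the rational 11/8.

Run the Euclidean algorithm on 11 and 8; the successive quotients are the partial quotients a_0, a_1, ... (each step inverts the fractional part left over by the previous one):
  11 = 1*8 + 3, so a_0 = 1.
  8 = 2*3 + 2, so a_1 = 2.
  3 = 1*2 + 1, so a_2 = 1.
  2 = 2*1 + 0, so a_3 = 2.
The remainder reaches 0 after 4 divisions, so the expansion has 4 partial quotients, read off in order.

[1; 2, 1, 2]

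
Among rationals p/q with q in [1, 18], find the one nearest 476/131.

40/11

Expand x = 476/131 as a continued fraction with the Euclidean algorithm:
  476 = 3*131 + 83, so a_0 = 3.
  131 = 1*83 + 48, so a_1 = 1.
  83 = 1*48 + 35, so a_2 = 1.
  48 = 1*35 + 13, so a_3 = 1.
  35 = 2*13 + 9, so a_4 = 2.
  13 = 1*9 + 4, so a_5 = 1.
  9 = 2*4 + 1, so a_6 = 2.
  4 = 4*1 + 0, so a_7 = 4.
so x = [3; 1, 1, 1, 2, 1, 2, 4].
Convergents (p_i = a_i*p_{i-1} + p_{i-2}, q_i = a_i*q_{i-1} + q_{i-2} with p_{-2}=0, p_{-1}=1, q_{-2}=1, q_{-1}=0), until the denominator exceeds 18:
  i=0: a_0=3, p_0 = 3*1 + 0 = 3, q_0 = 3*0 + 1 = 1.
  i=1: a_1=1, p_1 = 1*3 + 1 = 4, q_1 = 1*1 + 0 = 1.
  i=2: a_2=1, p_2 = 1*4 + 3 = 7, q_2 = 1*1 + 1 = 2.
  i=3: a_3=1, p_3 = 1*7 + 4 = 11, q_3 = 1*2 + 1 = 3.
  i=4: a_4=2, p_4 = 2*11 + 7 = 29, q_4 = 2*3 + 2 = 8.
  i=5: a_5=1, p_5 = 1*29 + 11 = 40, q_5 = 1*8 + 3 = 11.
  i=6: a_6=2, p_6 = 2*40 + 29 = 109, q_6 = 2*11 + 8 = 30.
q_6 = 30 > 18, so the last convergent with denominator <= 18 is p_5/q_5 = 40/11.
The closest fraction with denominator <= 18 is either p_5/q_5 or the intermediate fraction (k*p_5 + p_4)/(k*q_5 + q_4) with the largest k >= 1 whose denominator stays <= 18; these approach x as k grows, and every other convergent or intermediate fraction in range is farther away.
Largest k: floor((18 - q_4)/q_5) = floor((18 - 8)/11) = 0.
Since k = 0, no intermediate fraction beyond p_5/q_5 has denominator <= 18, so the convergent 40/11 is the closest (its error is |476*11 - 40*131|/(131*11) = 4/1441).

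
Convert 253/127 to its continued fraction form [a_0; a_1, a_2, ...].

Run the Euclidean algorithm on 253 and 127; the successive quotients are the partial quotients a_0, a_1, ... (each step inverts the fractional part left over by the previous one):
  253 = 1*127 + 126, so a_0 = 1.
  127 = 1*126 + 1, so a_1 = 1.
  126 = 126*1 + 0, so a_2 = 126.
The remainder reaches 0 after 3 divisions, so the expansion has 3 partial quotients, read off in order.

[1; 1, 126]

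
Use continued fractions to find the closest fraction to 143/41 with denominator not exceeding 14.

7/2

Expand x = 143/41 as a continued fraction with the Euclidean algorithm:
  143 = 3*41 + 20, so a_0 = 3.
  41 = 2*20 + 1, so a_1 = 2.
  20 = 20*1 + 0, so a_2 = 20.
so x = [3; 2, 20].
Convergents (p_i = a_i*p_{i-1} + p_{i-2}, q_i = a_i*q_{i-1} + q_{i-2} with p_{-2}=0, p_{-1}=1, q_{-2}=1, q_{-1}=0), until the denominator exceeds 14:
  i=0: a_0=3, p_0 = 3*1 + 0 = 3, q_0 = 3*0 + 1 = 1.
  i=1: a_1=2, p_1 = 2*3 + 1 = 7, q_1 = 2*1 + 0 = 2.
  i=2: a_2=20, p_2 = 20*7 + 3 = 143, q_2 = 20*2 + 1 = 41.
q_2 = 41 > 14, so the last convergent with denominator <= 14 is p_1/q_1 = 7/2.
The closest fraction with denominator <= 14 is either p_1/q_1 or the intermediate fraction (k*p_1 + p_0)/(k*q_1 + q_0) with the largest k >= 1 whose denominator stays <= 14; these approach x as k grows, and every other convergent or intermediate fraction in range is farther away.
Largest k: floor((14 - q_0)/q_1) = floor((14 - 1)/2) = 6.
That gives (6*7 + 3)/(6*2 + 1) = 45/13.
Compare the errors: |x - 7/2| = |143*2 - 7*41|/(41*2) = 1/82, and |x - 45/13| = |143*13 - 45*41|/(41*13) = 14/533.
Cross-multiplying, 1*533 = 533 < 1148 = 14*82, so 1/82 is smaller: the convergent 7/2 is closer to x than 45/13.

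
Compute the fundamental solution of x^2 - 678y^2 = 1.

(x, y) = (677, 26)

First expand sqrt(678) as a continued fraction. With x_i = (sqrt(678) + m_i)/d_i and (m_0, d_0) = (0, 1): a_0 = floor(sqrt(678)) = 26, since 26^2 = 676 <= 678 < 729 = 27^2.
Iterate m_{i+1} = d_i*a_i - m_i, d_{i+1} = (678 - m_{i+1}^2)/d_i, a_{i+1} = floor((a_0 + m_{i+1})/d_{i+1}):
  m_1 = 1*26 - 0 = 26, d_1 = (678 - 26^2)/1 = 2/1 = 2, a_1 = floor((26 + 26)/2) = 26.
  m_2 = 2*26 - 26 = 26, d_2 = (678 - 26^2)/2 = 2/2 = 1, a_2 = floor((26 + 26)/1) = 52.
  m_3 = 1*52 - 26 = 26, d_3 = (678 - 26^2)/1 = 2/1 = 2: (m_3, d_3) = (m_1, d_1) = (26, 2), so from here the quotients repeat a_1, a_2; the period length is 2.
So sqrt(678) = [26; (26, 52)] with period length k = 2.
k is even, so the fundamental solution of x^2 - 678y^2 = 1 is (p_{k-1}, q_{k-1}) = (p_1, q_1); compute convergents through index 1.
Convergents (p_i = a_i*p_{i-1} + p_{i-2}, q_i = a_i*q_{i-1} + q_{i-2} with p_{-2}=0, p_{-1}=1, q_{-2}=1, q_{-1}=0):
  i=0: a_0=26, p_0 = 26*1 + 0 = 26, q_0 = 26*0 + 1 = 1.
  i=1: a_1=26, p_1 = 26*26 + 1 = 677, q_1 = 26*1 + 0 = 26.
Check: 677^2 - 678*26^2 = 458329 - 458328 = 1, so (x, y) = (677, 26) solves the equation, and by the theorem it is the least positive solution.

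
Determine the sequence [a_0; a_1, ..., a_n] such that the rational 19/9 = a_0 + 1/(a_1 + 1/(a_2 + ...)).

[2; 9]

Run the Euclidean algorithm on 19 and 9; the successive quotients are the partial quotients a_0, a_1, ... (each step inverts the fractional part left over by the previous one):
  19 = 2*9 + 1, so a_0 = 2.
  9 = 9*1 + 0, so a_1 = 9.
The remainder reaches 0 after 2 divisions, so the expansion has 2 partial quotients, read off in order.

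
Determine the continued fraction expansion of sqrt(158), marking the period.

Write x_i = (sqrt(158) + m_i)/d_i with (m_0, d_0) = (0, 1). a_0 = floor(sqrt(158)) = 12, since 12^2 = 144 <= 158 < 169 = 13^2.
Iterate m_{i+1} = d_i*a_i - m_i, d_{i+1} = (158 - m_{i+1}^2)/d_i, a_{i+1} = floor((a_0 + m_{i+1})/d_{i+1}):
  m_1 = 1*12 - 0 = 12, d_1 = (158 - 12^2)/1 = 14/1 = 14, a_1 = floor((12 + 12)/14) = 1.
  m_2 = 14*1 - 12 = 2, d_2 = (158 - 2^2)/14 = 154/14 = 11, a_2 = floor((12 + 2)/11) = 1.
  m_3 = 11*1 - 2 = 9, d_3 = (158 - 9^2)/11 = 77/11 = 7, a_3 = floor((12 + 9)/7) = 3.
  m_4 = 7*3 - 9 = 12, d_4 = (158 - 12^2)/7 = 14/7 = 2, a_4 = floor((12 + 12)/2) = 12.
  m_5 = 2*12 - 12 = 12, d_5 = (158 - 12^2)/2 = 14/2 = 7, a_5 = floor((12 + 12)/7) = 3.
  m_6 = 7*3 - 12 = 9, d_6 = (158 - 9^2)/7 = 77/7 = 11, a_6 = floor((12 + 9)/11) = 1.
  m_7 = 11*1 - 9 = 2, d_7 = (158 - 2^2)/11 = 154/11 = 14, a_7 = floor((12 + 2)/14) = 1.
  m_8 = 14*1 - 2 = 12, d_8 = (158 - 12^2)/14 = 14/14 = 1, a_8 = floor((12 + 12)/1) = 24.
  m_9 = 1*24 - 12 = 12, d_9 = (158 - 12^2)/1 = 14/1 = 14: (m_9, d_9) = (m_1, d_1) = (12, 14), so from here the quotients repeat a_1, ..., a_8; the period length is 8.
Hence the expansion of sqrt(158) is a_0 = 12 followed by the repeating block 1, 1, 3, 12, 3, 1, 1, 24 (period 8).

[12; (1, 1, 3, 12, 3, 1, 1, 24)]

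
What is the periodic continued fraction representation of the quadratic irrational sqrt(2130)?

[46; (6, 1, 1, 2, 1, 1, 6, 92)]

Write x_i = (sqrt(2130) + m_i)/d_i with (m_0, d_0) = (0, 1). a_0 = floor(sqrt(2130)) = 46, since 46^2 = 2116 <= 2130 < 2209 = 47^2.
Iterate m_{i+1} = d_i*a_i - m_i, d_{i+1} = (2130 - m_{i+1}^2)/d_i, a_{i+1} = floor((a_0 + m_{i+1})/d_{i+1}):
  m_1 = 1*46 - 0 = 46, d_1 = (2130 - 46^2)/1 = 14/1 = 14, a_1 = floor((46 + 46)/14) = 6.
  m_2 = 14*6 - 46 = 38, d_2 = (2130 - 38^2)/14 = 686/14 = 49, a_2 = floor((46 + 38)/49) = 1.
  m_3 = 49*1 - 38 = 11, d_3 = (2130 - 11^2)/49 = 2009/49 = 41, a_3 = floor((46 + 11)/41) = 1.
  m_4 = 41*1 - 11 = 30, d_4 = (2130 - 30^2)/41 = 1230/41 = 30, a_4 = floor((46 + 30)/30) = 2.
  m_5 = 30*2 - 30 = 30, d_5 = (2130 - 30^2)/30 = 1230/30 = 41, a_5 = floor((46 + 30)/41) = 1.
  m_6 = 41*1 - 30 = 11, d_6 = (2130 - 11^2)/41 = 2009/41 = 49, a_6 = floor((46 + 11)/49) = 1.
  m_7 = 49*1 - 11 = 38, d_7 = (2130 - 38^2)/49 = 686/49 = 14, a_7 = floor((46 + 38)/14) = 6.
  m_8 = 14*6 - 38 = 46, d_8 = (2130 - 46^2)/14 = 14/14 = 1, a_8 = floor((46 + 46)/1) = 92.
  m_9 = 1*92 - 46 = 46, d_9 = (2130 - 46^2)/1 = 14/1 = 14: (m_9, d_9) = (m_1, d_1) = (46, 14), so from here the quotients repeat a_1, ..., a_8; the period length is 8.
Hence the expansion of sqrt(2130) is a_0 = 46 followed by the repeating block 6, 1, 1, 2, 1, 1, 6, 92 (period 8).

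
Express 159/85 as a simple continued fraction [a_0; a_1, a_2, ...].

[1; 1, 6, 1, 2, 1, 2]

Run the Euclidean algorithm on 159 and 85; the successive quotients are the partial quotients a_0, a_1, ... (each step inverts the fractional part left over by the previous one):
  159 = 1*85 + 74, so a_0 = 1.
  85 = 1*74 + 11, so a_1 = 1.
  74 = 6*11 + 8, so a_2 = 6.
  11 = 1*8 + 3, so a_3 = 1.
  8 = 2*3 + 2, so a_4 = 2.
  3 = 1*2 + 1, so a_5 = 1.
  2 = 2*1 + 0, so a_6 = 2.
The remainder reaches 0 after 7 divisions, so the expansion has 7 partial quotients, read off in order.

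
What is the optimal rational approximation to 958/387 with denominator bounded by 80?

151/61

Expand x = 958/387 as a continued fraction with the Euclidean algorithm:
  958 = 2*387 + 184, so a_0 = 2.
  387 = 2*184 + 19, so a_1 = 2.
  184 = 9*19 + 13, so a_2 = 9.
  19 = 1*13 + 6, so a_3 = 1.
  13 = 2*6 + 1, so a_4 = 2.
  6 = 6*1 + 0, so a_5 = 6.
so x = [2; 2, 9, 1, 2, 6].
Convergents (p_i = a_i*p_{i-1} + p_{i-2}, q_i = a_i*q_{i-1} + q_{i-2} with p_{-2}=0, p_{-1}=1, q_{-2}=1, q_{-1}=0), until the denominator exceeds 80:
  i=0: a_0=2, p_0 = 2*1 + 0 = 2, q_0 = 2*0 + 1 = 1.
  i=1: a_1=2, p_1 = 2*2 + 1 = 5, q_1 = 2*1 + 0 = 2.
  i=2: a_2=9, p_2 = 9*5 + 2 = 47, q_2 = 9*2 + 1 = 19.
  i=3: a_3=1, p_3 = 1*47 + 5 = 52, q_3 = 1*19 + 2 = 21.
  i=4: a_4=2, p_4 = 2*52 + 47 = 151, q_4 = 2*21 + 19 = 61.
  i=5: a_5=6, p_5 = 6*151 + 52 = 958, q_5 = 6*61 + 21 = 387.
q_5 = 387 > 80, so the last convergent with denominator <= 80 is p_4/q_4 = 151/61.
The closest fraction with denominator <= 80 is either p_4/q_4 or the intermediate fraction (k*p_4 + p_3)/(k*q_4 + q_3) with the largest k >= 1 whose denominator stays <= 80; these approach x as k grows, and every other convergent or intermediate fraction in range is farther away.
Largest k: floor((80 - q_3)/q_4) = floor((80 - 21)/61) = 0.
Since k = 0, no intermediate fraction beyond p_4/q_4 has denominator <= 80, so the convergent 151/61 is the closest (its error is |958*61 - 151*387|/(387*61) = 1/23607).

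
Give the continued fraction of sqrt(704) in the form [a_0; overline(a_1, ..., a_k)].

[26; overline(1, 1, 7, 13, 7, 1, 1, 52)]

Write x_i = (sqrt(704) + m_i)/d_i with (m_0, d_0) = (0, 1). a_0 = floor(sqrt(704)) = 26, since 26^2 = 676 <= 704 < 729 = 27^2.
Iterate m_{i+1} = d_i*a_i - m_i, d_{i+1} = (704 - m_{i+1}^2)/d_i, a_{i+1} = floor((a_0 + m_{i+1})/d_{i+1}):
  m_1 = 1*26 - 0 = 26, d_1 = (704 - 26^2)/1 = 28/1 = 28, a_1 = floor((26 + 26)/28) = 1.
  m_2 = 28*1 - 26 = 2, d_2 = (704 - 2^2)/28 = 700/28 = 25, a_2 = floor((26 + 2)/25) = 1.
  m_3 = 25*1 - 2 = 23, d_3 = (704 - 23^2)/25 = 175/25 = 7, a_3 = floor((26 + 23)/7) = 7.
  m_4 = 7*7 - 23 = 26, d_4 = (704 - 26^2)/7 = 28/7 = 4, a_4 = floor((26 + 26)/4) = 13.
  m_5 = 4*13 - 26 = 26, d_5 = (704 - 26^2)/4 = 28/4 = 7, a_5 = floor((26 + 26)/7) = 7.
  m_6 = 7*7 - 26 = 23, d_6 = (704 - 23^2)/7 = 175/7 = 25, a_6 = floor((26 + 23)/25) = 1.
  m_7 = 25*1 - 23 = 2, d_7 = (704 - 2^2)/25 = 700/25 = 28, a_7 = floor((26 + 2)/28) = 1.
  m_8 = 28*1 - 2 = 26, d_8 = (704 - 26^2)/28 = 28/28 = 1, a_8 = floor((26 + 26)/1) = 52.
  m_9 = 1*52 - 26 = 26, d_9 = (704 - 26^2)/1 = 28/1 = 28: (m_9, d_9) = (m_1, d_1) = (26, 28), so from here the quotients repeat a_1, ..., a_8; the period length is 8.
Hence the expansion of sqrt(704) is a_0 = 26 followed by the repeating block 1, 1, 7, 13, 7, 1, 1, 52 (period 8).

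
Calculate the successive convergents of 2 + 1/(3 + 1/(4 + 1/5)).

2/1, 7/3, 30/13, 157/68

Using the convergent recurrence p_i = a_i*p_{i-1} + p_{i-2}, q_i = a_i*q_{i-1} + q_{i-2} with p_{-2}=0, p_{-1}=1, q_{-2}=1, q_{-1}=0:
  i=0: a_0=2, p_0 = 2*1 + 0 = 2, q_0 = 2*0 + 1 = 1.
  i=1: a_1=3, p_1 = 3*2 + 1 = 7, q_1 = 3*1 + 0 = 3.
  i=2: a_2=4, p_2 = 4*7 + 2 = 30, q_2 = 4*3 + 1 = 13.
  i=3: a_3=5, p_3 = 5*30 + 7 = 157, q_3 = 5*13 + 3 = 68.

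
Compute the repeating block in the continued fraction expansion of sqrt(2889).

[53; (1, 2, 1, 106)]

Write x_i = (sqrt(2889) + m_i)/d_i with (m_0, d_0) = (0, 1). a_0 = floor(sqrt(2889)) = 53, since 53^2 = 2809 <= 2889 < 2916 = 54^2.
Iterate m_{i+1} = d_i*a_i - m_i, d_{i+1} = (2889 - m_{i+1}^2)/d_i, a_{i+1} = floor((a_0 + m_{i+1})/d_{i+1}):
  m_1 = 1*53 - 0 = 53, d_1 = (2889 - 53^2)/1 = 80/1 = 80, a_1 = floor((53 + 53)/80) = 1.
  m_2 = 80*1 - 53 = 27, d_2 = (2889 - 27^2)/80 = 2160/80 = 27, a_2 = floor((53 + 27)/27) = 2.
  m_3 = 27*2 - 27 = 27, d_3 = (2889 - 27^2)/27 = 2160/27 = 80, a_3 = floor((53 + 27)/80) = 1.
  m_4 = 80*1 - 27 = 53, d_4 = (2889 - 53^2)/80 = 80/80 = 1, a_4 = floor((53 + 53)/1) = 106.
  m_5 = 1*106 - 53 = 53, d_5 = (2889 - 53^2)/1 = 80/1 = 80: (m_5, d_5) = (m_1, d_1) = (53, 80), so from here the quotients repeat a_1, ..., a_4; the period length is 4.
Hence the expansion of sqrt(2889) is a_0 = 53 followed by the repeating block 1, 2, 1, 106 (period 4).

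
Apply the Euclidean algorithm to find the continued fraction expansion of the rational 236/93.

Run the Euclidean algorithm on 236 and 93; the successive quotients are the partial quotients a_0, a_1, ... (each step inverts the fractional part left over by the previous one):
  236 = 2*93 + 50, so a_0 = 2.
  93 = 1*50 + 43, so a_1 = 1.
  50 = 1*43 + 7, so a_2 = 1.
  43 = 6*7 + 1, so a_3 = 6.
  7 = 7*1 + 0, so a_4 = 7.
The remainder reaches 0 after 5 divisions, so the expansion has 5 partial quotients, read off in order.

[2; 1, 1, 6, 7]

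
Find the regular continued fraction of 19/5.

Run the Euclidean algorithm on 19 and 5; the successive quotients are the partial quotients a_0, a_1, ... (each step inverts the fractional part left over by the previous one):
  19 = 3*5 + 4, so a_0 = 3.
  5 = 1*4 + 1, so a_1 = 1.
  4 = 4*1 + 0, so a_2 = 4.
The remainder reaches 0 after 3 divisions, so the expansion has 3 partial quotients, read off in order.

[3; 1, 4]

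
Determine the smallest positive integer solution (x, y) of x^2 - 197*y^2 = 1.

(x, y) = (393, 28)

First expand sqrt(197) as a continued fraction. With x_i = (sqrt(197) + m_i)/d_i and (m_0, d_0) = (0, 1): a_0 = floor(sqrt(197)) = 14, since 14^2 = 196 <= 197 < 225 = 15^2.
Iterate m_{i+1} = d_i*a_i - m_i, d_{i+1} = (197 - m_{i+1}^2)/d_i, a_{i+1} = floor((a_0 + m_{i+1})/d_{i+1}):
  m_1 = 1*14 - 0 = 14, d_1 = (197 - 14^2)/1 = 1/1 = 1, a_1 = floor((14 + 14)/1) = 28.
  m_2 = 1*28 - 14 = 14, d_2 = (197 - 14^2)/1 = 1/1 = 1: (m_2, d_2) = (m_1, d_1) = (14, 1), so from here the quotient a_1 repeats; the period length is 1.
So sqrt(197) = [14; (28)] with period length k = 1.
k is odd, so (p_{k-1}, q_{k-1}) only solves x^2 - 197y^2 = -1 and the fundamental solution of x^2 - 197y^2 = 1 is (p_{2k-1}, q_{2k-1}) = (p_1, q_1); compute convergents through index 1, running through the period twice.
Convergents (p_i = a_i*p_{i-1} + p_{i-2}, q_i = a_i*q_{i-1} + q_{i-2} with p_{-2}=0, p_{-1}=1, q_{-2}=1, q_{-1}=0):
  i=0: a_0=14, p_0 = 14*1 + 0 = 14, q_0 = 14*0 + 1 = 1.
  i=1: a_1=28, p_1 = 28*14 + 1 = 393, q_1 = 28*1 + 0 = 28.
Indeed p_0^2 - 197*q_0^2 = 196 - 197 = -1, not +1.
Check: 393^2 - 197*28^2 = 154449 - 154448 = 1, so (x, y) = (393, 28) solves the equation, and by the theorem it is the least positive solution.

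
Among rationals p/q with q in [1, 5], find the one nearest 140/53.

8/3

Expand x = 140/53 as a continued fraction with the Euclidean algorithm:
  140 = 2*53 + 34, so a_0 = 2.
  53 = 1*34 + 19, so a_1 = 1.
  34 = 1*19 + 15, so a_2 = 1.
  19 = 1*15 + 4, so a_3 = 1.
  15 = 3*4 + 3, so a_4 = 3.
  4 = 1*3 + 1, so a_5 = 1.
  3 = 3*1 + 0, so a_6 = 3.
so x = [2; 1, 1, 1, 3, 1, 3].
Convergents (p_i = a_i*p_{i-1} + p_{i-2}, q_i = a_i*q_{i-1} + q_{i-2} with p_{-2}=0, p_{-1}=1, q_{-2}=1, q_{-1}=0), until the denominator exceeds 5:
  i=0: a_0=2, p_0 = 2*1 + 0 = 2, q_0 = 2*0 + 1 = 1.
  i=1: a_1=1, p_1 = 1*2 + 1 = 3, q_1 = 1*1 + 0 = 1.
  i=2: a_2=1, p_2 = 1*3 + 2 = 5, q_2 = 1*1 + 1 = 2.
  i=3: a_3=1, p_3 = 1*5 + 3 = 8, q_3 = 1*2 + 1 = 3.
  i=4: a_4=3, p_4 = 3*8 + 5 = 29, q_4 = 3*3 + 2 = 11.
q_4 = 11 > 5, so the last convergent with denominator <= 5 is p_3/q_3 = 8/3.
The closest fraction with denominator <= 5 is either p_3/q_3 or the intermediate fraction (k*p_3 + p_2)/(k*q_3 + q_2) with the largest k >= 1 whose denominator stays <= 5; these approach x as k grows, and every other convergent or intermediate fraction in range is farther away.
Largest k: floor((5 - q_2)/q_3) = floor((5 - 2)/3) = 1.
That gives (1*8 + 5)/(1*3 + 2) = 13/5.
Compare the errors: |x - 8/3| = |140*3 - 8*53|/(53*3) = 4/159, and |x - 13/5| = |140*5 - 13*53|/(53*5) = 11/265.
Cross-multiplying, 4*265 = 1060 < 1749 = 11*159, so 4/159 is smaller: the convergent 8/3 is closer to x than 13/5.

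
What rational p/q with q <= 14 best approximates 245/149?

23/14

Expand x = 245/149 as a continued fraction with the Euclidean algorithm:
  245 = 1*149 + 96, so a_0 = 1.
  149 = 1*96 + 53, so a_1 = 1.
  96 = 1*53 + 43, so a_2 = 1.
  53 = 1*43 + 10, so a_3 = 1.
  43 = 4*10 + 3, so a_4 = 4.
  10 = 3*3 + 1, so a_5 = 3.
  3 = 3*1 + 0, so a_6 = 3.
so x = [1; 1, 1, 1, 4, 3, 3].
Convergents (p_i = a_i*p_{i-1} + p_{i-2}, q_i = a_i*q_{i-1} + q_{i-2} with p_{-2}=0, p_{-1}=1, q_{-2}=1, q_{-1}=0), until the denominator exceeds 14:
  i=0: a_0=1, p_0 = 1*1 + 0 = 1, q_0 = 1*0 + 1 = 1.
  i=1: a_1=1, p_1 = 1*1 + 1 = 2, q_1 = 1*1 + 0 = 1.
  i=2: a_2=1, p_2 = 1*2 + 1 = 3, q_2 = 1*1 + 1 = 2.
  i=3: a_3=1, p_3 = 1*3 + 2 = 5, q_3 = 1*2 + 1 = 3.
  i=4: a_4=4, p_4 = 4*5 + 3 = 23, q_4 = 4*3 + 2 = 14.
  i=5: a_5=3, p_5 = 3*23 + 5 = 74, q_5 = 3*14 + 3 = 45.
q_5 = 45 > 14, so the last convergent with denominator <= 14 is p_4/q_4 = 23/14.
The closest fraction with denominator <= 14 is either p_4/q_4 or the intermediate fraction (k*p_4 + p_3)/(k*q_4 + q_3) with the largest k >= 1 whose denominator stays <= 14; these approach x as k grows, and every other convergent or intermediate fraction in range is farther away.
Largest k: floor((14 - q_3)/q_4) = floor((14 - 3)/14) = 0.
Since k = 0, no intermediate fraction beyond p_4/q_4 has denominator <= 14, so the convergent 23/14 is the closest (its error is |245*14 - 23*149|/(149*14) = 3/2086).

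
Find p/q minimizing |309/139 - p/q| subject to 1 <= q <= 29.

Expand x = 309/139 as a continued fraction with the Euclidean algorithm:
  309 = 2*139 + 31, so a_0 = 2.
  139 = 4*31 + 15, so a_1 = 4.
  31 = 2*15 + 1, so a_2 = 2.
  15 = 15*1 + 0, so a_3 = 15.
so x = [2; 4, 2, 15].
Convergents (p_i = a_i*p_{i-1} + p_{i-2}, q_i = a_i*q_{i-1} + q_{i-2} with p_{-2}=0, p_{-1}=1, q_{-2}=1, q_{-1}=0), until the denominator exceeds 29:
  i=0: a_0=2, p_0 = 2*1 + 0 = 2, q_0 = 2*0 + 1 = 1.
  i=1: a_1=4, p_1 = 4*2 + 1 = 9, q_1 = 4*1 + 0 = 4.
  i=2: a_2=2, p_2 = 2*9 + 2 = 20, q_2 = 2*4 + 1 = 9.
  i=3: a_3=15, p_3 = 15*20 + 9 = 309, q_3 = 15*9 + 4 = 139.
q_3 = 139 > 29, so the last convergent with denominator <= 29 is p_2/q_2 = 20/9.
The closest fraction with denominator <= 29 is either p_2/q_2 or the intermediate fraction (k*p_2 + p_1)/(k*q_2 + q_1) with the largest k >= 1 whose denominator stays <= 29; these approach x as k grows, and every other convergent or intermediate fraction in range is farther away.
Largest k: floor((29 - q_1)/q_2) = floor((29 - 4)/9) = 2.
That gives (2*20 + 9)/(2*9 + 4) = 49/22.
Compare the errors: |x - 20/9| = |309*9 - 20*139|/(139*9) = 1/1251, and |x - 49/22| = |309*22 - 49*139|/(139*22) = 13/3058.
Cross-multiplying, 1*3058 = 3058 < 16263 = 13*1251, so 1/1251 is smaller: the convergent 20/9 is closer to x than 49/22.

20/9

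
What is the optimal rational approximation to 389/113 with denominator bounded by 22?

Expand x = 389/113 as a continued fraction with the Euclidean algorithm:
  389 = 3*113 + 50, so a_0 = 3.
  113 = 2*50 + 13, so a_1 = 2.
  50 = 3*13 + 11, so a_2 = 3.
  13 = 1*11 + 2, so a_3 = 1.
  11 = 5*2 + 1, so a_4 = 5.
  2 = 2*1 + 0, so a_5 = 2.
so x = [3; 2, 3, 1, 5, 2].
Convergents (p_i = a_i*p_{i-1} + p_{i-2}, q_i = a_i*q_{i-1} + q_{i-2} with p_{-2}=0, p_{-1}=1, q_{-2}=1, q_{-1}=0), until the denominator exceeds 22:
  i=0: a_0=3, p_0 = 3*1 + 0 = 3, q_0 = 3*0 + 1 = 1.
  i=1: a_1=2, p_1 = 2*3 + 1 = 7, q_1 = 2*1 + 0 = 2.
  i=2: a_2=3, p_2 = 3*7 + 3 = 24, q_2 = 3*2 + 1 = 7.
  i=3: a_3=1, p_3 = 1*24 + 7 = 31, q_3 = 1*7 + 2 = 9.
  i=4: a_4=5, p_4 = 5*31 + 24 = 179, q_4 = 5*9 + 7 = 52.
q_4 = 52 > 22, so the last convergent with denominator <= 22 is p_3/q_3 = 31/9.
The closest fraction with denominator <= 22 is either p_3/q_3 or the intermediate fraction (k*p_3 + p_2)/(k*q_3 + q_2) with the largest k >= 1 whose denominator stays <= 22; these approach x as k grows, and every other convergent or intermediate fraction in range is farther away.
Largest k: floor((22 - q_2)/q_3) = floor((22 - 7)/9) = 1.
That gives (1*31 + 24)/(1*9 + 7) = 55/16.
Compare the errors: |x - 31/9| = |389*9 - 31*113|/(113*9) = 2/1017, and |x - 55/16| = |389*16 - 55*113|/(113*16) = 9/1808.
Cross-multiplying, 2*1808 = 3616 < 9153 = 9*1017, so 2/1017 is smaller: the convergent 31/9 is closer to x than 55/16.

31/9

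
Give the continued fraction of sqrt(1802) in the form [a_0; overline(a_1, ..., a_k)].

[42; overline(2, 4, 2, 84)]

Write x_i = (sqrt(1802) + m_i)/d_i with (m_0, d_0) = (0, 1). a_0 = floor(sqrt(1802)) = 42, since 42^2 = 1764 <= 1802 < 1849 = 43^2.
Iterate m_{i+1} = d_i*a_i - m_i, d_{i+1} = (1802 - m_{i+1}^2)/d_i, a_{i+1} = floor((a_0 + m_{i+1})/d_{i+1}):
  m_1 = 1*42 - 0 = 42, d_1 = (1802 - 42^2)/1 = 38/1 = 38, a_1 = floor((42 + 42)/38) = 2.
  m_2 = 38*2 - 42 = 34, d_2 = (1802 - 34^2)/38 = 646/38 = 17, a_2 = floor((42 + 34)/17) = 4.
  m_3 = 17*4 - 34 = 34, d_3 = (1802 - 34^2)/17 = 646/17 = 38, a_3 = floor((42 + 34)/38) = 2.
  m_4 = 38*2 - 34 = 42, d_4 = (1802 - 42^2)/38 = 38/38 = 1, a_4 = floor((42 + 42)/1) = 84.
  m_5 = 1*84 - 42 = 42, d_5 = (1802 - 42^2)/1 = 38/1 = 38: (m_5, d_5) = (m_1, d_1) = (42, 38), so from here the quotients repeat a_1, ..., a_4; the period length is 4.
Hence the expansion of sqrt(1802) is a_0 = 42 followed by the repeating block 2, 4, 2, 84 (period 4).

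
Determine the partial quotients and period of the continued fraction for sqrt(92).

Write x_i = (sqrt(92) + m_i)/d_i with (m_0, d_0) = (0, 1). a_0 = floor(sqrt(92)) = 9, since 9^2 = 81 <= 92 < 100 = 10^2.
Iterate m_{i+1} = d_i*a_i - m_i, d_{i+1} = (92 - m_{i+1}^2)/d_i, a_{i+1} = floor((a_0 + m_{i+1})/d_{i+1}):
  m_1 = 1*9 - 0 = 9, d_1 = (92 - 9^2)/1 = 11/1 = 11, a_1 = floor((9 + 9)/11) = 1.
  m_2 = 11*1 - 9 = 2, d_2 = (92 - 2^2)/11 = 88/11 = 8, a_2 = floor((9 + 2)/8) = 1.
  m_3 = 8*1 - 2 = 6, d_3 = (92 - 6^2)/8 = 56/8 = 7, a_3 = floor((9 + 6)/7) = 2.
  m_4 = 7*2 - 6 = 8, d_4 = (92 - 8^2)/7 = 28/7 = 4, a_4 = floor((9 + 8)/4) = 4.
  m_5 = 4*4 - 8 = 8, d_5 = (92 - 8^2)/4 = 28/4 = 7, a_5 = floor((9 + 8)/7) = 2.
  m_6 = 7*2 - 8 = 6, d_6 = (92 - 6^2)/7 = 56/7 = 8, a_6 = floor((9 + 6)/8) = 1.
  m_7 = 8*1 - 6 = 2, d_7 = (92 - 2^2)/8 = 88/8 = 11, a_7 = floor((9 + 2)/11) = 1.
  m_8 = 11*1 - 2 = 9, d_8 = (92 - 9^2)/11 = 11/11 = 1, a_8 = floor((9 + 9)/1) = 18.
  m_9 = 1*18 - 9 = 9, d_9 = (92 - 9^2)/1 = 11/1 = 11: (m_9, d_9) = (m_1, d_1) = (9, 11), so from here the quotients repeat a_1, ..., a_8; the period length is 8.
Hence the expansion of sqrt(92) is a_0 = 9 followed by the repeating block 1, 1, 2, 4, 2, 1, 1, 18 (period 8).

[9; (1, 1, 2, 4, 2, 1, 1, 18)]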